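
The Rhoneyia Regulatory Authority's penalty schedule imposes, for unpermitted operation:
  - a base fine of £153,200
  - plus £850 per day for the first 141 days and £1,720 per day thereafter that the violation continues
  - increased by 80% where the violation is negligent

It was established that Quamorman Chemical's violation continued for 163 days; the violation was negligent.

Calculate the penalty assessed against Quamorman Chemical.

First 141 days: 141 × £850 = £119,850
Remaining days: (163 − 141) × £1,720 = £37,840
Per-day component: £119,850 + £37,840 = £157,690
Base plus per-day: £153,200 + £157,690 = £310,890
Enhancement: 80% of £310,890 = £248,712
Enhanced fine: £310,890 + £248,712 = £559,602

£559,602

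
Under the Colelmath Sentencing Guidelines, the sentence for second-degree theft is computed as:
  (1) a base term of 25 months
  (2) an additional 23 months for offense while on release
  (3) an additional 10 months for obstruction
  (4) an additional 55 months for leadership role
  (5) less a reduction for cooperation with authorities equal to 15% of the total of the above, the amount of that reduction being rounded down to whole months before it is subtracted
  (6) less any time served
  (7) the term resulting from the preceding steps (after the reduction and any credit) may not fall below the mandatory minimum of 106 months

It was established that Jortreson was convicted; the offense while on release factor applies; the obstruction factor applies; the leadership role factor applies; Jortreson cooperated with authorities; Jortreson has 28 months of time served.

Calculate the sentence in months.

Offense while on release enhancement: +23 months
Obstruction enhancement: +10 months
Leadership role enhancement: +55 months
Adjusted term: 25 months + 23 months + 10 months + 55 months = 113 months
Cooperation with authorities reduction: 15% of 113 months = 16 months (rounded down)
After reduction: 113 − 16 = 97 months
Less time served: 97 months − 28 months = 69 months
Minimum 106 months: 69 months is below the minimum → 106 months

106 months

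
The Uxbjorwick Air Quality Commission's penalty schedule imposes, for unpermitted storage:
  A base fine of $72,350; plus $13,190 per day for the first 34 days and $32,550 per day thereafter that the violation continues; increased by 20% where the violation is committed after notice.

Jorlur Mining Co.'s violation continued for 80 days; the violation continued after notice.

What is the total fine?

$2,421,732

First 34 days: 34 × $13,190 = $448,460
Remaining days: (80 − 34) × $32,550 = $1,497,300
Per-day component: $448,460 + $1,497,300 = $1,945,760
Base plus per-day: $72,350 + $1,945,760 = $2,018,110
Enhancement: 20% of $2,018,110 = $403,622
Enhanced fine: $2,018,110 + $403,622 = $2,421,732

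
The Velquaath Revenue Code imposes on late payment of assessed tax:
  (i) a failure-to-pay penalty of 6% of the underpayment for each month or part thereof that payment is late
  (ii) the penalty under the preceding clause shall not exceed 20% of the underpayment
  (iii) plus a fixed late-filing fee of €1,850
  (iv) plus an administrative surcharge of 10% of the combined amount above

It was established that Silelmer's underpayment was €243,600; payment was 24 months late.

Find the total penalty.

€55,627

Accrued rate: 6% × 24 = 144%, capped at 20% → 20%
Failure-to-pay penalty: 20% of €243,600 = €48,720
Penalty before surcharge: €48,720 + €1,850 = €50,570
Administrative surcharge: 10% of €50,570 = €5,057
Total penalty: €50,570 + €5,057 = €55,627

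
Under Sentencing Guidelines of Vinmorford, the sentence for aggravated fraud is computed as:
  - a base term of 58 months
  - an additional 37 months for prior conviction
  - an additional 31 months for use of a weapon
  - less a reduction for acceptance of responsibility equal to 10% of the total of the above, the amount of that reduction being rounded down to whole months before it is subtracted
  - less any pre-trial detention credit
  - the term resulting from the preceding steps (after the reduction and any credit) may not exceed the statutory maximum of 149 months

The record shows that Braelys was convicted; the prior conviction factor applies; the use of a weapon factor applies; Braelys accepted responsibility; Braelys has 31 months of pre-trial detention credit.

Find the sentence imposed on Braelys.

Prior conviction enhancement: +37 months
Use of a weapon enhancement: +31 months
Adjusted term: 58 months + 37 months + 31 months = 126 months
Acceptance of responsibility reduction: 10% of 126 months = 12 months (rounded down)
After reduction: 126 − 12 = 114 months
Less pre-trial detention credit: 114 months − 31 months = 83 months
Cap at 149 months: 83 months is within the cap, no reduction.

83 months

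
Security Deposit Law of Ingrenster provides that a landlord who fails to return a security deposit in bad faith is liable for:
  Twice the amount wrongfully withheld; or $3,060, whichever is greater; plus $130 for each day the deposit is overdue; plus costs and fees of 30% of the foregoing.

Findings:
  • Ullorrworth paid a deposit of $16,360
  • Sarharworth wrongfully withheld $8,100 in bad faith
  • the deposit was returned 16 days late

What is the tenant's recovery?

Recovery: $23,764

Doubled: 2 × $8,100 = $16,200
Minimum $3,060: $16,200 meets the minimum, no increase.
Late-return penalty: 16 × $130 = $2,080
Damages plus late penalty: $16,200 + $2,080 = $18,280
Costs and fees: 30% of $18,280 = $5,484
Total recovery: $18,280 + $5,484 = $23,764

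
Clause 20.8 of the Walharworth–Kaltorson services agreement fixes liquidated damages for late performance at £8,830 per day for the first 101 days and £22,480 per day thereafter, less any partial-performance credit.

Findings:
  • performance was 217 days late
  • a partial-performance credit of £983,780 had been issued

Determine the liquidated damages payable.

£2,515,730

First 101 days: 101 × £8,830 = £891,830
Remaining days: (217 − 101) × £22,480 = £2,607,680
Accrued per-day damages: £891,830 + £2,607,680 = £3,499,510
Less partial-performance credit: £3,499,510 − £983,780 = £2,515,730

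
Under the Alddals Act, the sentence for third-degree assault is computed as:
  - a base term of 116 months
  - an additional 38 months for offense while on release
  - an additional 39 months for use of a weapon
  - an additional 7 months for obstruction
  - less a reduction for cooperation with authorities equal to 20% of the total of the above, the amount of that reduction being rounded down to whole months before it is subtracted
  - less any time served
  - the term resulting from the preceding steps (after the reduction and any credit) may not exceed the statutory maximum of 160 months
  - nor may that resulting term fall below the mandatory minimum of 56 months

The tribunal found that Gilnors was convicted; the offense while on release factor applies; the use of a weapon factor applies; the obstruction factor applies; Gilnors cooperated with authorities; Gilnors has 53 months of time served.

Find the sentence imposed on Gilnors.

Sentence: 107 months

Offense while on release enhancement: +38 months
Use of a weapon enhancement: +39 months
Obstruction enhancement: +7 months
Adjusted term: 116 months + 38 months + 39 months + 7 months = 200 months
Cooperation with authorities reduction: 20% of 200 months = 40 months (rounded down)
After reduction: 200 − 40 = 160 months
Less time served: 160 months − 53 months = 107 months
Cap at 160 months: 107 months is within the cap, no reduction.
Minimum 56 months: 107 months meets the minimum, no increase.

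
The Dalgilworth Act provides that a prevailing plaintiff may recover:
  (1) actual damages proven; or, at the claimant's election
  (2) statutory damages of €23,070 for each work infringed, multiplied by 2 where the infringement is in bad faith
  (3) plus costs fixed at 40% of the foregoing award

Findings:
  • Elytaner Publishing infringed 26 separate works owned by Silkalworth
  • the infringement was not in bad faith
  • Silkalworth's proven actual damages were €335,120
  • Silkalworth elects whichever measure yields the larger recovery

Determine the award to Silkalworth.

€839,748

Statutory damages: 26 × €23,070 = €599,820
Infringement not in bad faith: no ×2 enhancement.
Greater of actual damages (€335,120) or statutory damages (€599,820): €599,820
Costs: 40% of €599,820 = €239,928
Award plus costs: €599,820 + €239,928 = €839,748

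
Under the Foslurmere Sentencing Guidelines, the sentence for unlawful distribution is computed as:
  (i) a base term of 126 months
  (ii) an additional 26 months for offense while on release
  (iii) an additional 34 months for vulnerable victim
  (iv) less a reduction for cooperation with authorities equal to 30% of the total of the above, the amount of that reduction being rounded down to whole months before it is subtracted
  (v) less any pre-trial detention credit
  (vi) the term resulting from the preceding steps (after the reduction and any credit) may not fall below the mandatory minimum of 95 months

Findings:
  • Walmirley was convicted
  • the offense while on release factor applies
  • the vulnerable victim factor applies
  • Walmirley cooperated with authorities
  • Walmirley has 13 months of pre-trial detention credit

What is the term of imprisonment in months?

Offense while on release enhancement: +26 months
Vulnerable victim enhancement: +34 months
Adjusted term: 126 months + 26 months + 34 months = 186 months
Cooperation with authorities reduction: 30% of 186 months = 55 months (rounded down)
After reduction: 186 − 55 = 131 months
Less pre-trial detention credit: 131 months − 13 months = 118 months
Minimum 95 months: 118 months meets the minimum, no increase.

118 months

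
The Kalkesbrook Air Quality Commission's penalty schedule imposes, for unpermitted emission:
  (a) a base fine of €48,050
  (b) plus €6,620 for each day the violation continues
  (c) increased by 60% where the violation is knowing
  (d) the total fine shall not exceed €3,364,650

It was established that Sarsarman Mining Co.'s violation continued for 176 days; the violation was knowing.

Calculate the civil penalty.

Per-day component: 176 × €6,620 = €1,165,120
Base plus per-day: €48,050 + €1,165,120 = €1,213,170
Enhancement: 60% of €1,213,170 = €727,902
Enhanced fine: €1,213,170 + €727,902 = €1,941,072
Cap at €3,364,650: €1,941,072 is within the cap, no reduction.

€1,941,072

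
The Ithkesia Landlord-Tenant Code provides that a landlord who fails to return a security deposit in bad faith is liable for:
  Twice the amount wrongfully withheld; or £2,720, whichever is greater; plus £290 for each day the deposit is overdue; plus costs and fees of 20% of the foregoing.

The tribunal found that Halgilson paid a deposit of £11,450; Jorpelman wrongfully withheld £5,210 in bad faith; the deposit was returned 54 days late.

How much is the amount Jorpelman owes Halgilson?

Doubled: 2 × £5,210 = £10,420
Minimum £2,720: £10,420 meets the minimum, no increase.
Late-return penalty: 54 × £290 = £15,660
Damages plus late penalty: £10,420 + £15,660 = £26,080
Costs and fees: 20% of £26,080 = £5,216
Total recovery: £26,080 + £5,216 = £31,296

£31,296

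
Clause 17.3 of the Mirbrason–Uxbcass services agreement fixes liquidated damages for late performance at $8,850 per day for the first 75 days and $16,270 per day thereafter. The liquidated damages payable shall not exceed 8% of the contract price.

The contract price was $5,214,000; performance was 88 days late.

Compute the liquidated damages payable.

First 75 days: 75 × $8,850 = $663,750
Remaining days: (88 − 75) × $16,270 = $211,510
Accrued per-day damages: $663,750 + $211,510 = $875,260
Cap: 8% of $5,214,000 = $417,120
Cap at $417,120: $875,260 exceeds the cap → $417,120

$417,120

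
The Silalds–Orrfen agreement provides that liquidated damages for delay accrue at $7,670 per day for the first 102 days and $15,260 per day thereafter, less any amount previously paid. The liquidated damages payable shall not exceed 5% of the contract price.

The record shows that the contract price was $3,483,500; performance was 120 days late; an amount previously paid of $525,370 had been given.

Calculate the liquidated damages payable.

First 102 days: 102 × $7,670 = $782,340
Remaining days: (120 − 102) × $15,260 = $274,680
Accrued per-day damages: $782,340 + $274,680 = $1,057,020
Less amount previously paid: $1,057,020 − $525,370 = $531,650
Cap: 5% of $3,483,500 = $174,175
Cap at $174,175: $531,650 exceeds the cap → $174,175

$174,175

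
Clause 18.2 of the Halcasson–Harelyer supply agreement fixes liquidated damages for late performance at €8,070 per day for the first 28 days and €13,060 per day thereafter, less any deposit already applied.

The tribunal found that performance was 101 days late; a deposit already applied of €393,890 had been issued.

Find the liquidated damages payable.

First 28 days: 28 × €8,070 = €225,960
Remaining days: (101 − 28) × €13,060 = €953,380
Accrued per-day damages: €225,960 + €953,380 = €1,179,340
Less deposit already applied: €1,179,340 − €393,890 = €785,450

€785,450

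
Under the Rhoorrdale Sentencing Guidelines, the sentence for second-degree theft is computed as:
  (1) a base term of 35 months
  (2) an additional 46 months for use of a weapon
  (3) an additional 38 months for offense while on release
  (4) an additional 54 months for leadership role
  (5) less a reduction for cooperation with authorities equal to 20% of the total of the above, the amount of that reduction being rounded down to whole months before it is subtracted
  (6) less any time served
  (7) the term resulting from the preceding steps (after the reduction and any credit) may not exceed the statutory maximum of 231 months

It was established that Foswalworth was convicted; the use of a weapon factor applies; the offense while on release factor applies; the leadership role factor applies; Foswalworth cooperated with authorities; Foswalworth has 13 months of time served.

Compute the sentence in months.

Use of a weapon enhancement: +46 months
Offense while on release enhancement: +38 months
Leadership role enhancement: +54 months
Adjusted term: 35 months + 46 months + 38 months + 54 months = 173 months
Cooperation with authorities reduction: 20% of 173 months = 34 months (rounded down)
After reduction: 173 − 34 = 139 months
Less time served: 139 months − 13 months = 126 months
Cap at 231 months: 126 months is within the cap, no reduction.

126 months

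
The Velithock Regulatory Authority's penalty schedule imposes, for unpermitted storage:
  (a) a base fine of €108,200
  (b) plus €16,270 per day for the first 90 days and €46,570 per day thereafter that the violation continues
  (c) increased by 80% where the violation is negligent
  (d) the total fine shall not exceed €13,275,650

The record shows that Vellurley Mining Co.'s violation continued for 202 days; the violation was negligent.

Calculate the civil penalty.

First 90 days: 90 × €16,270 = €1,464,300
Remaining days: (202 − 90) × €46,570 = €5,215,840
Per-day component: €1,464,300 + €5,215,840 = €6,680,140
Base plus per-day: €108,200 + €6,680,140 = €6,788,340
Enhancement: 80% of €6,788,340 = €5,430,672
Enhanced fine: €6,788,340 + €5,430,672 = €12,219,012
Cap at €13,275,650: €12,219,012 is within the cap, no reduction.

Civil penalty: €12,219,012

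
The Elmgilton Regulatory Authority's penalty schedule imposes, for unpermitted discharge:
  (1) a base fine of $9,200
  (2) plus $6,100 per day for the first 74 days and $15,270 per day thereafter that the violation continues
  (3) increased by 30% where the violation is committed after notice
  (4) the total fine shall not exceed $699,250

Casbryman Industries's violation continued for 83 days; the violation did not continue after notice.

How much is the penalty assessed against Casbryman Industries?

$598,030

First 74 days: 74 × $6,100 = $451,400
Remaining days: (83 − 74) × $15,270 = $137,430
Per-day component: $451,400 + $137,430 = $588,830
Base plus per-day: $9,200 + $588,830 = $598,030
The violation did not continue after notice: no 30% increase.
Cap at $699,250: $598,030 is within the cap, no reduction.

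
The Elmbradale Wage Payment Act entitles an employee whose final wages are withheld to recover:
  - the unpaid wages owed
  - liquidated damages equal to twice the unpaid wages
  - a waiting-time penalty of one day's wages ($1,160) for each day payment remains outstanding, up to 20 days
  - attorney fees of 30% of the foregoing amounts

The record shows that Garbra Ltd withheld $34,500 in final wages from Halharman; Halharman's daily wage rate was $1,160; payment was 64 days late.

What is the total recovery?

Doubled: 2 × $34,500 = $69,000
Penalty days: min(64, 20) = 20
Waiting-time penalty: 20 × $1,160 = $23,200
Subtotal: $34,500 + $69,000 + $23,200 = $126,700
Attorney fees: 30% of $126,700 = $38,010
Total award: $126,700 + $38,010 = $164,710

$164,710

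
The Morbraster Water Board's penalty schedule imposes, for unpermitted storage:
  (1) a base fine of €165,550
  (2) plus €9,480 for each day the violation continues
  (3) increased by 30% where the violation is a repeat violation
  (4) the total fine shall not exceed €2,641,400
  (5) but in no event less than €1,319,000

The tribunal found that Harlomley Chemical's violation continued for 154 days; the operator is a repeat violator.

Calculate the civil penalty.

Per-day component: 154 × €9,480 = €1,459,920
Base plus per-day: €165,550 + €1,459,920 = €1,625,470
Enhancement: 30% of €1,625,470 = €487,641
Enhanced fine: €1,625,470 + €487,641 = €2,113,111
Cap at €2,641,400: €2,113,111 is within the cap, no reduction.
Minimum €1,319,000: €2,113,111 meets the minimum, no increase.

Civil penalty: €2,113,111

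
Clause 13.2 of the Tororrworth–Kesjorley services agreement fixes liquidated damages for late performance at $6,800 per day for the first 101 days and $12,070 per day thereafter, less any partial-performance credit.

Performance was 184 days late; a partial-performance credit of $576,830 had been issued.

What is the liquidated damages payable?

First 101 days: 101 × $6,800 = $686,800
Remaining days: (184 − 101) × $12,070 = $1,001,810
Accrued per-day damages: $686,800 + $1,001,810 = $1,688,610
Less partial-performance credit: $1,688,610 − $576,830 = $1,111,780

Liquidated damages: $1,111,780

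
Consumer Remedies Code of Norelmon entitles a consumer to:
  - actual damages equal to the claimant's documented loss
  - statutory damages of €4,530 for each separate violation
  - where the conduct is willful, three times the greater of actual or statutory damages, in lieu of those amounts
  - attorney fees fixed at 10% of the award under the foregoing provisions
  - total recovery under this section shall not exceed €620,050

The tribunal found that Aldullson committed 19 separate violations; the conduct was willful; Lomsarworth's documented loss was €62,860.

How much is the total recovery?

Statutory damages: 19 × €4,530 = €86,070
Greater of actual damages (€62,860) or statutory damages (€86,070): €86,070
Trebled: 3 × €86,070 = €258,210
Attorney fees: 10% of €258,210 = €25,821
Total before cap: €258,210 + €25,821 = €284,031
Cap at €620,050: €284,031 is within the cap, no reduction.

€284,031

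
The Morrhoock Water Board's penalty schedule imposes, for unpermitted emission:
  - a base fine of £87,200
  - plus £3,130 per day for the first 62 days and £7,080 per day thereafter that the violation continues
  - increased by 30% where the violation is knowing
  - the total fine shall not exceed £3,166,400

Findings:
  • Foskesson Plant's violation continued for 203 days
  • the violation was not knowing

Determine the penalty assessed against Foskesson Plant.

First 62 days: 62 × £3,130 = £194,060
Remaining days: (203 − 62) × £7,080 = £998,280
Per-day component: £194,060 + £998,280 = £1,192,340
Base plus per-day: £87,200 + £1,192,340 = £1,279,540
The violation was not knowing: no 30% increase.
Cap at £3,166,400: £1,279,540 is within the cap, no reduction.

£1,279,540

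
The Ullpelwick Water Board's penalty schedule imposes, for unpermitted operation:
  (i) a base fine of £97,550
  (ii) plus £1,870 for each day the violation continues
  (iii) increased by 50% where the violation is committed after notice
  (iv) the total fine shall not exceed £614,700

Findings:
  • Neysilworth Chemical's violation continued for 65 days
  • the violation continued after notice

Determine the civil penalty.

£328,650

Per-day component: 65 × £1,870 = £121,550
Base plus per-day: £97,550 + £121,550 = £219,100
Enhancement: 50% of £219,100 = £109,550
Enhanced fine: £219,100 + £109,550 = £328,650
Cap at £614,700: £328,650 is within the cap, no reduction.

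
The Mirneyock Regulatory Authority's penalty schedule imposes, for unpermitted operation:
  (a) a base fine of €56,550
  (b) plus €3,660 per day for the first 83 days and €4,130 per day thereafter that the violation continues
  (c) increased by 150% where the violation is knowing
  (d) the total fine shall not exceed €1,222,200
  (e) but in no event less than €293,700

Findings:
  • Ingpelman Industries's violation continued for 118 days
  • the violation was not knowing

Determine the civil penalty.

€504,880

First 83 days: 83 × €3,660 = €303,780
Remaining days: (118 − 83) × €4,130 = €144,550
Per-day component: €303,780 + €144,550 = €448,330
Base plus per-day: €56,550 + €448,330 = €504,880
The violation was not knowing: no 150% increase.
Cap at €1,222,200: €504,880 is within the cap, no reduction.
Minimum €293,700: €504,880 meets the minimum, no increase.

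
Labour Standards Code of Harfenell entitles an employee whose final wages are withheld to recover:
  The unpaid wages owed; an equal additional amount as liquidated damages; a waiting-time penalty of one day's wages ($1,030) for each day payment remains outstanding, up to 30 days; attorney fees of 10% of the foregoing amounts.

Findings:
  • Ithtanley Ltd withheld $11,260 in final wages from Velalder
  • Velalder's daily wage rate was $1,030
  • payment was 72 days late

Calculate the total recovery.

Liquidated damages (equal amount): $11,260
Penalty days: min(72, 30) = 30
Waiting-time penalty: 30 × $1,030 = $30,900
Subtotal: $11,260 + $11,260 + $30,900 = $53,420
Attorney fees: 10% of $53,420 = $5,342
Total award: $53,420 + $5,342 = $58,762

$58,762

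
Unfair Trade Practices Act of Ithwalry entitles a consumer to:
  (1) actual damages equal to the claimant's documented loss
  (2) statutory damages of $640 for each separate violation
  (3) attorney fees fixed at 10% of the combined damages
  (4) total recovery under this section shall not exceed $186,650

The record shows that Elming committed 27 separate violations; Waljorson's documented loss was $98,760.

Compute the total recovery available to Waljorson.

Statutory damages: 27 × $640 = $17,280
Combined damages: $98,760 + $17,280 = $116,040
Attorney fees: 10% of $116,040 = $11,604
Total before cap: $116,040 + $11,604 = $127,644
Cap at $186,650: $127,644 is within the cap, no reduction.

$127,644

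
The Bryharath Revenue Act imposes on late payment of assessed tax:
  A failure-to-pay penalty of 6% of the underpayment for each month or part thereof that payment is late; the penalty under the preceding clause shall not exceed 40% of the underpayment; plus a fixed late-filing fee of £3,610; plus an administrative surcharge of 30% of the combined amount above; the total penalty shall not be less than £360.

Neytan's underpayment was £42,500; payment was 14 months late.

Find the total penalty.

£26,793

Accrued rate: 6% × 14 = 84%, capped at 40% → 40%
Failure-to-pay penalty: 40% of £42,500 = £17,000
Penalty before surcharge: £17,000 + £3,610 = £20,610
Administrative surcharge: 30% of £20,610 = £6,183
Total penalty: £20,610 + £6,183 = £26,793
Minimum £360: £26,793 meets the minimum, no increase.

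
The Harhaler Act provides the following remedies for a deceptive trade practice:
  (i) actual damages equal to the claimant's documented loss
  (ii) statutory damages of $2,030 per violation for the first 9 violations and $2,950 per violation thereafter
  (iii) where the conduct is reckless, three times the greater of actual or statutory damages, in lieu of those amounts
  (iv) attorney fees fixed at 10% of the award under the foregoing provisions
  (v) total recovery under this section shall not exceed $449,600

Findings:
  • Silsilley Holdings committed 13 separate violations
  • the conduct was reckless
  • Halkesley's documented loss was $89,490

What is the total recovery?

$295,317

First 9 violations: 9 × $2,030 = $18,270
Remaining violations: (13 − 9) × $2,950 = $11,800
Statutory damages: $18,270 + $11,800 = $30,070
Greater of actual damages ($89,490) or statutory damages ($30,070): $89,490
Trebled: 3 × $89,490 = $268,470
Attorney fees: 10% of $268,470 = $26,847
Total before cap: $268,470 + $26,847 = $295,317
Cap at $449,600: $295,317 is within the cap, no reduction.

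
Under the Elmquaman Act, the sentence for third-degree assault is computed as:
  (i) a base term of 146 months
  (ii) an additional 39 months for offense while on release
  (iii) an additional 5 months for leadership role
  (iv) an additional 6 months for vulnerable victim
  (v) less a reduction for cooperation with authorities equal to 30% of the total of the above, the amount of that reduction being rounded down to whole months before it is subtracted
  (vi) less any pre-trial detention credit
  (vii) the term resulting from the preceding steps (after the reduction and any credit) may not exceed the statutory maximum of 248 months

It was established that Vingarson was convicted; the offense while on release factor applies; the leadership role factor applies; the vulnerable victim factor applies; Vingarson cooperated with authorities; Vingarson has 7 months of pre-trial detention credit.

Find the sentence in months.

Offense while on release enhancement: +39 months
Leadership role enhancement: +5 months
Vulnerable victim enhancement: +6 months
Adjusted term: 146 months + 39 months + 5 months + 6 months = 196 months
Cooperation with authorities reduction: 30% of 196 months = 58 months (rounded down)
After reduction: 196 − 58 = 138 months
Less pre-trial detention credit: 138 months − 7 months = 131 months
Cap at 248 months: 131 months is within the cap, no reduction.

131 months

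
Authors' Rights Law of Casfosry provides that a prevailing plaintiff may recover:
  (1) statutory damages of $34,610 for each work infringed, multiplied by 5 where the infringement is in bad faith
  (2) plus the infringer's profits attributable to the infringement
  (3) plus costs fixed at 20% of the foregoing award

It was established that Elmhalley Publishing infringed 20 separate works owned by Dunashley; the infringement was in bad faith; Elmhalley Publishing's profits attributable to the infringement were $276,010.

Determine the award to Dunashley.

Statutory damages: 20 × $34,610 = $692,200
Multiplied by 5: 5 × $692,200 = $3,461,000
Combined award: $3,461,000 + $276,010 = $3,737,010
Costs: 20% of $3,737,010 = $747,402
Award plus costs: $3,737,010 + $747,402 = $4,484,412

$4,484,412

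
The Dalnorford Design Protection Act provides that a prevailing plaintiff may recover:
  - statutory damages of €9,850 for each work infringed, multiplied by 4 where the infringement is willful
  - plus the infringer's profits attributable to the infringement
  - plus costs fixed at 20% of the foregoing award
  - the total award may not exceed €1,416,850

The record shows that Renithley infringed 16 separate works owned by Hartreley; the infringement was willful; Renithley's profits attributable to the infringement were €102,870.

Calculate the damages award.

€879,924

Statutory damages: 16 × €9,850 = €157,600
Multiplied by 4: 4 × €157,600 = €630,400
Combined award: €630,400 + €102,870 = €733,270
Costs: 20% of €733,270 = €146,654
Award plus costs: €733,270 + €146,654 = €879,924
Cap at €1,416,850: €879,924 is within the cap, no reduction.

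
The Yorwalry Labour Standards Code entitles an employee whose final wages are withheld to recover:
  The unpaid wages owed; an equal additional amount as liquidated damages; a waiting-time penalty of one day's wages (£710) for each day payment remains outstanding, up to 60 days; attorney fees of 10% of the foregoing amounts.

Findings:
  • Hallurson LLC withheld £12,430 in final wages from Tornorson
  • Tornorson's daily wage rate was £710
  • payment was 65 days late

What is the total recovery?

Liquidated damages (equal amount): £12,430
Penalty days: min(65, 60) = 60
Waiting-time penalty: 60 × £710 = £42,600
Subtotal: £12,430 + £12,430 + £42,600 = £67,460
Attorney fees: 10% of £67,460 = £6,746
Total award: £67,460 + £6,746 = £74,206

£74,206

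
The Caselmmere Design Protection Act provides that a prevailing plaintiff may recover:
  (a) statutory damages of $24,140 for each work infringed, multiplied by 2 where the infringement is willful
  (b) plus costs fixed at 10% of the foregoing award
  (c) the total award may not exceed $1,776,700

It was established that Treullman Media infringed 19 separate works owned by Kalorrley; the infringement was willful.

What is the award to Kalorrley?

$1,009,052

Statutory damages: 19 × $24,140 = $458,660
Doubled: 2 × $458,660 = $917,320
Costs: 10% of $917,320 = $91,732
Award plus costs: $917,320 + $91,732 = $1,009,052
Cap at $1,776,700: $1,009,052 is within the cap, no reduction.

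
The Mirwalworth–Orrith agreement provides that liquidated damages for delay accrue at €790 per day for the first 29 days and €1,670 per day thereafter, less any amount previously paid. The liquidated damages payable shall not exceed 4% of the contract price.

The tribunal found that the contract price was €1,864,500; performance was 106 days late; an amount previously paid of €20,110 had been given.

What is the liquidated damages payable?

Liquidated damages: €74,580

First 29 days: 29 × €790 = €22,910
Remaining days: (106 − 29) × €1,670 = €128,590
Accrued per-day damages: €22,910 + €128,590 = €151,500
Less amount previously paid: €151,500 − €20,110 = €131,390
Cap: 4% of €1,864,500 = €74,580
Cap at €74,580: €131,390 exceeds the cap → €74,580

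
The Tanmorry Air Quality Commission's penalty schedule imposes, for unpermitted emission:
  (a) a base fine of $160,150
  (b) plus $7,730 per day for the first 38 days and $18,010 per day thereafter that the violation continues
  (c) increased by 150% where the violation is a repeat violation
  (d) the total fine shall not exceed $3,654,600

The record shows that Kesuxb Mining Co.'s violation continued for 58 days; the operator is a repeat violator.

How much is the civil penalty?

$2,035,225

First 38 days: 38 × $7,730 = $293,740
Remaining days: (58 − 38) × $18,010 = $360,200
Per-day component: $293,740 + $360,200 = $653,940
Base plus per-day: $160,150 + $653,940 = $814,090
Enhancement: 150% of $814,090 = $1,221,135
Enhanced fine: $814,090 + $1,221,135 = $2,035,225
Cap at $3,654,600: $2,035,225 is within the cap, no reduction.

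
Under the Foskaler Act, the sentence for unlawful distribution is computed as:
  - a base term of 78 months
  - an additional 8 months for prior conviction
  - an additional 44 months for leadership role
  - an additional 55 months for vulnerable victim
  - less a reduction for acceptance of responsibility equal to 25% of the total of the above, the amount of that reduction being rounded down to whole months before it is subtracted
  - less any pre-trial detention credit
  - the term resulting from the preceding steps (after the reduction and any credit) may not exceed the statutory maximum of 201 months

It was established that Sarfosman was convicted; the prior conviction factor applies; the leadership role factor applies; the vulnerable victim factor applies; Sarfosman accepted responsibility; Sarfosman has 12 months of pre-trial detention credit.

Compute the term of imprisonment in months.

Prior conviction enhancement: +8 months
Leadership role enhancement: +44 months
Vulnerable victim enhancement: +55 months
Adjusted term: 78 months + 8 months + 44 months + 55 months = 185 months
Acceptance of responsibility reduction: 25% of 185 months = 46 months (rounded down)
After reduction: 185 − 46 = 139 months
Less pre-trial detention credit: 139 months − 12 months = 127 months
Cap at 201 months: 127 months is within the cap, no reduction.

127 months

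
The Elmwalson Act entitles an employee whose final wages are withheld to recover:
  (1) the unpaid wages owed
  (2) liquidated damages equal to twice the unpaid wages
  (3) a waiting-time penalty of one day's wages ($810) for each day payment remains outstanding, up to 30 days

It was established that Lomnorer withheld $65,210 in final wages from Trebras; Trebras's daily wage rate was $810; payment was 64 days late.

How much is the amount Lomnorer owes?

$219,930

Doubled: 2 × $65,210 = $130,420
Penalty days: min(64, 30) = 30
Waiting-time penalty: 30 × $810 = $24,300
Total award: $65,210 + $130,420 + $24,300 = $219,930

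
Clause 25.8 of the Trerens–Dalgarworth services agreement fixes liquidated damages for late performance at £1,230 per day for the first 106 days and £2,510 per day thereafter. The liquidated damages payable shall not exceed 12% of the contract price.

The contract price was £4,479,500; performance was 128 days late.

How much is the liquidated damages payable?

First 106 days: 106 × £1,230 = £130,380
Remaining days: (128 − 106) × £2,510 = £55,220
Accrued per-day damages: £130,380 + £55,220 = £185,600
Cap: 12% of £4,479,500 = £537,540
Cap at £537,540: £185,600 is within the cap, no reduction.

£185,600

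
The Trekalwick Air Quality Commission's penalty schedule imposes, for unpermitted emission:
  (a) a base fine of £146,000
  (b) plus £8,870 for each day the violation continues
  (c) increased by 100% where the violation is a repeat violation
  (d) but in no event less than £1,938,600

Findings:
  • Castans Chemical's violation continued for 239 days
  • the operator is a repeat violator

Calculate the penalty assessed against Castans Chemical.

Per-day component: 239 × £8,870 = £2,119,930
Base plus per-day: £146,000 + £2,119,930 = £2,265,930
Enhancement: 100% of £2,265,930 = £2,265,930
Enhanced fine: £2,265,930 + £2,265,930 = £4,531,860
Minimum £1,938,600: £4,531,860 meets the minimum, no increase.

£4,531,860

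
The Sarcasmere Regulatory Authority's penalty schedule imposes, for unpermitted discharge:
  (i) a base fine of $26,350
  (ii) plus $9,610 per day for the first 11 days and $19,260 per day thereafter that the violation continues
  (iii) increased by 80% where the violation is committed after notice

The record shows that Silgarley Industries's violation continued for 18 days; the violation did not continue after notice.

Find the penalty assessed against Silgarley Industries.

First 11 days: 11 × $9,610 = $105,710
Remaining days: (18 − 11) × $19,260 = $134,820
Per-day component: $105,710 + $134,820 = $240,530
Base plus per-day: $26,350 + $240,530 = $266,880
The violation did not continue after notice: no 80% increase.

Civil penalty: $266,880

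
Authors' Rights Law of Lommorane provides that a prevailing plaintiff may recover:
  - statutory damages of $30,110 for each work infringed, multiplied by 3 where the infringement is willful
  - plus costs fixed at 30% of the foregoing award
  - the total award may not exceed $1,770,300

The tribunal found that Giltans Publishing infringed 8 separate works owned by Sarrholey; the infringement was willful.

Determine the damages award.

$939,432

Statutory damages: 8 × $30,110 = $240,880
Trebled: 3 × $240,880 = $722,640
Costs: 30% of $722,640 = $216,792
Award plus costs: $722,640 + $216,792 = $939,432
Cap at $1,770,300: $939,432 is within the cap, no reduction.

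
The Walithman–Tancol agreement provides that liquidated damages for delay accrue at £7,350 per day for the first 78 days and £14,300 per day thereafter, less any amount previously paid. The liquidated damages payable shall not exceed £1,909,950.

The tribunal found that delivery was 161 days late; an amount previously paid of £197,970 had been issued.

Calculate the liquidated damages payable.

First 78 days: 78 × £7,350 = £573,300
Remaining days: (161 − 78) × £14,300 = £1,186,900
Accrued per-day damages: £573,300 + £1,186,900 = £1,760,200
Less amount previously paid: £1,760,200 − £197,970 = £1,562,230
Cap at £1,909,950: £1,562,230 is within the cap, no reduction.

Liquidated damages: £1,562,230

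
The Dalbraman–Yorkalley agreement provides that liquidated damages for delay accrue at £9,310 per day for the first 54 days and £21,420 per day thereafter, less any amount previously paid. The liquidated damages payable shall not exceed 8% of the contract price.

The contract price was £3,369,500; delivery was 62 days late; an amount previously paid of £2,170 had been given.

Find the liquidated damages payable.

First 54 days: 54 × £9,310 = £502,740
Remaining days: (62 − 54) × £21,420 = £171,360
Accrued per-day damages: £502,740 + £171,360 = £674,100
Less amount previously paid: £674,100 − £2,170 = £671,930
Cap: 8% of £3,369,500 = £269,560
Cap at £269,560: £671,930 exceeds the cap → £269,560

£269,560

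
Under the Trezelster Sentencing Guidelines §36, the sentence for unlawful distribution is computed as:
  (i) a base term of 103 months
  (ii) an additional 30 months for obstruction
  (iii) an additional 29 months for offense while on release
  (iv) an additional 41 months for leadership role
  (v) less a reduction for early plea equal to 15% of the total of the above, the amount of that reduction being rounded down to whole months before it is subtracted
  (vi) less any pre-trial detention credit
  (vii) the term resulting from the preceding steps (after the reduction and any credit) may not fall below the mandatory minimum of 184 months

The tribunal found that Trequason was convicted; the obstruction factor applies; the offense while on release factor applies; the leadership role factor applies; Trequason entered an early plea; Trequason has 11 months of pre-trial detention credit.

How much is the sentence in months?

184 months

Obstruction enhancement: +30 months
Offense while on release enhancement: +29 months
Leadership role enhancement: +41 months
Adjusted term: 103 months + 30 months + 29 months + 41 months = 203 months
Early plea reduction: 15% of 203 months = 30 months (rounded down)
After reduction: 203 − 30 = 173 months
Less pre-trial detention credit: 173 months − 11 months = 162 months
Minimum 184 months: 162 months is below the minimum → 184 months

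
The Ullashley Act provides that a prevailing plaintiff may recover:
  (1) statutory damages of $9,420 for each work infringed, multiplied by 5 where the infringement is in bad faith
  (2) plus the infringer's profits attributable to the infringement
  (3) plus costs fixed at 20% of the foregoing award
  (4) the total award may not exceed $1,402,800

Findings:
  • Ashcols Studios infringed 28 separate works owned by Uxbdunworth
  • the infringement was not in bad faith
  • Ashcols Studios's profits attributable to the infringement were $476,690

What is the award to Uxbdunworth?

Statutory damages: 28 × $9,420 = $263,760
Infringement not in bad faith: no ×5 enhancement.
Combined award: $263,760 + $476,690 = $740,450
Costs: 20% of $740,450 = $148,090
Award plus costs: $740,450 + $148,090 = $888,540
Cap at $1,402,800: $888,540 is within the cap, no reduction.

$888,540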